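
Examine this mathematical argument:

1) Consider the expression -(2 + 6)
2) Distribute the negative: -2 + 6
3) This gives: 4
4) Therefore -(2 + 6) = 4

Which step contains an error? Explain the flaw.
Step 2: Distribute the negative: -2 + 6

Step 2 incorrectly distributes the negative sign. The correct distribution is -(2 + 6) = -2 - 6 = -8. The negative must be applied to both terms, not just the first. The error treats -(2 + 6) as -2 + 6, which equals 4 instead of -8.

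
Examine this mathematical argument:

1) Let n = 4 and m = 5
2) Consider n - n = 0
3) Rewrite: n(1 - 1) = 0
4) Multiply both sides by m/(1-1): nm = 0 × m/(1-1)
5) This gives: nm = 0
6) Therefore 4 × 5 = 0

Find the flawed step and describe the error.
Step 4: Multiply both sides by m/(1-1): nm = 0 × m/(1-1)

Step 4 multiplies both sides by m/(1-1). However, 1-1 = 0, so this is multiplication by m/0, which is undefined. We cannot multiply by an undefined expression.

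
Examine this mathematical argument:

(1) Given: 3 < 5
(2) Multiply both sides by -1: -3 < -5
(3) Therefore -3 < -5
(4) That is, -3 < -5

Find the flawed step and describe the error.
Step 2: Multiply both sides by -1: -3 < -5

Step 2 multiplies both sides by -1 but fails to reverse the inequality sign. When multiplying (or dividing) an inequality by a negative number, the direction must be reversed. Since 3 < 5, we should get -3 > -5, i.e., -3 > -5.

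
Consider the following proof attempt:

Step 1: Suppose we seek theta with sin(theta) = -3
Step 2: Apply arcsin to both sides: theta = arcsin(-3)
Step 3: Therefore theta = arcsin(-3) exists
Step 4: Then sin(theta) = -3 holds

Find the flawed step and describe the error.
Step 2: Apply arcsin to both sides: theta = arcsin(-3)

Step 2 applies arcsin to -3. However, arcsin(x) is only defined for x in [-1, 1] because sin(theta) can only produce values in that range. Since |-3| > 1, arcsin(-3) is undefined. There is no angle whose sine equals -3.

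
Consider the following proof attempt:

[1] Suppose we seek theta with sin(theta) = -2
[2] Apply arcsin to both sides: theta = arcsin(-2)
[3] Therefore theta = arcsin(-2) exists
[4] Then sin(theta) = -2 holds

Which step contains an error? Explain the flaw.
Step 2: Apply arcsin to both sides: theta = arcsin(-2)

Step 2 applies arcsin to -2. However, arcsin(x) is only defined for x in [-1, 1] because sin(theta) can only produce values in that range. Since |-2| > 1, arcsin(-2) is undefined. There is no angle whose sine equals -2.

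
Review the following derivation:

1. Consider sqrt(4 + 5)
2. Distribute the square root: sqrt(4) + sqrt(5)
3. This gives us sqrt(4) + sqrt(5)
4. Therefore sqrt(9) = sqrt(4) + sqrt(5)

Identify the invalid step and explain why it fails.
Step 2: Distribute the square root: sqrt(4) + sqrt(5)

Step 2 incorrectly 'distributes' the square root over addition. The square root function does not distribute: sqrt(a + b) ≠ sqrt(a) + sqrt(b). In fact, sqrt(4 + 5) = sqrt(9) ≈ 3.0000, while sqrt(4) + sqrt(5) ≈ 4.2361.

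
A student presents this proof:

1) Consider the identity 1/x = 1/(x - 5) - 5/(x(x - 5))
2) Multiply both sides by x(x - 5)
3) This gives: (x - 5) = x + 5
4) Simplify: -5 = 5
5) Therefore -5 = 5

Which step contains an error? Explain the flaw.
Step 3: This gives: (x - 5) = x + 5

Step 3 makes a sign error when clearing denominators. Multiplying -5/(x(x - 5)) by x(x - 5) gives -5, not +5. The correct result is (x - 5) = x - 5, which is trivially true, not (x - 5) = x + 5. (Step 1 is a valid identity: 1/(x - 5) - 5/(x(x - 5)) = (x - 5)/(x(x - 5)) = 1/x.)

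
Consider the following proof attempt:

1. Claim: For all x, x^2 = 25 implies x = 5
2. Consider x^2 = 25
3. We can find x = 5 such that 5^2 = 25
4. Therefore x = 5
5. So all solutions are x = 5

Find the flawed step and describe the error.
Step 4: Therefore x = 5

Step 4 incorrectly concludes that x = 5 is the only solution. The proof shows that x = 5 is A solution (existence), but does not show it is the ONLY solution (uniqueness). In fact, x = -5 is also a solution since (-5)^2 = 25. Finding one solution doesn't prove there are no others.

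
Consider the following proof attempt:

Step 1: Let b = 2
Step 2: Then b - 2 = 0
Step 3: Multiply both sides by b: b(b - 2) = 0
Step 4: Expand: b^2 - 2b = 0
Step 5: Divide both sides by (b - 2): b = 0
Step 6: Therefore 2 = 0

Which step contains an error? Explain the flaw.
Step 5: Divide both sides by (b - 2): b = 0

Step 5 divides both sides by (b - 2). However, since b = 2, we have (b - 2) = 0. Division by zero is undefined, making this step invalid.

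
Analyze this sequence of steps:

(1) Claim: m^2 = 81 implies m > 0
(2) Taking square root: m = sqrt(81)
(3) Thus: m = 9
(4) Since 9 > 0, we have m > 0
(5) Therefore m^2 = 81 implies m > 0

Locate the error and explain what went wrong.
Step 2: Taking square root: m = sqrt(81)

Step 2 takes the square root and assumes the positive root only. The equation m^2 = 81 actually has two solutions: m = 9 and m = -9. The proof silently assumes m > 0 without justification, then uses this assumption to conclude m > 0, which is circular. The counterexample m = -9 shows the claim is false.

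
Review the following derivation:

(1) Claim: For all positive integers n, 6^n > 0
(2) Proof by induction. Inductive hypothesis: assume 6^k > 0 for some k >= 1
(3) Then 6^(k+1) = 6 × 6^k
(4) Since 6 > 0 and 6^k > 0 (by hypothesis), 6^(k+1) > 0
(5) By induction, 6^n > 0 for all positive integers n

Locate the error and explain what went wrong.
Step 5: By induction, 6^n > 0 for all positive integers n

Step 5 concludes the proof by induction, but no base case was ever established. A valid induction proof requires: (1) a base case proving 6^1 > 0, and (2) an inductive step showing IF 6^k > 0 THEN 6^(k+1) > 0. Steps 2-4 correctly establish the inductive step, but without the base case the conclusion in step 5 does not follow.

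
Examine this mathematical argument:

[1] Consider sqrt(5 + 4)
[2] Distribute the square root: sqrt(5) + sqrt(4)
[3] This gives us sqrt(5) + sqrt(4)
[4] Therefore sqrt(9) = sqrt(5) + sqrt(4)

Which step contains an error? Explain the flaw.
Step 2: Distribute the square root: sqrt(5) + sqrt(4)

Step 2 incorrectly 'distributes' the square root over addition. The square root function does not distribute: sqrt(a + b) ≠ sqrt(a) + sqrt(b). In fact, sqrt(5 + 4) = sqrt(9) ≈ 3.0000, while sqrt(5) + sqrt(4) ≈ 4.2361.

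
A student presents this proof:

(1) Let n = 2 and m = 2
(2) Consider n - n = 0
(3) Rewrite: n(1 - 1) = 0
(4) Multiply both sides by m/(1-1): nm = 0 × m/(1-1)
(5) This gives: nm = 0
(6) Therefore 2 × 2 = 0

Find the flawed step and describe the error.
Step 4: Multiply both sides by m/(1-1): nm = 0 × m/(1-1)

Step 4 multiplies both sides by m/(1-1). However, 1-1 = 0, so this is multiplication by m/0, which is undefined. We cannot multiply by an undefined expression.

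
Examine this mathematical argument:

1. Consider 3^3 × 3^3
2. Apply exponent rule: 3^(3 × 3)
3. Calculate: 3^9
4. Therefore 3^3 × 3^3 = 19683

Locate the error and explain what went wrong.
Step 2: Apply exponent rule: 3^(3 × 3)

Step 2 incorrectly states that a^b × a^c = a^(b×c). The correct rule is a^b × a^c = a^(b+c). The actual value is 3^3 × 3^3 = 3^6 = 729, not 3^9 = 19683.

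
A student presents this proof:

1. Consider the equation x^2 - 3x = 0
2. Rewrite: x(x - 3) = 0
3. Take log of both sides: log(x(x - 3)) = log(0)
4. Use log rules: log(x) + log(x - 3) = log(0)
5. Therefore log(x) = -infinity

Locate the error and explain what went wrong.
Step 3: Take log of both sides: log(x(x - 3)) = log(0)

Step 3 takes the logarithm of both sides, resulting in log(0) on the right side. The logarithm is only defined for positive numbers; log(0) is undefined (approaches negative infinity). This operation is invalid.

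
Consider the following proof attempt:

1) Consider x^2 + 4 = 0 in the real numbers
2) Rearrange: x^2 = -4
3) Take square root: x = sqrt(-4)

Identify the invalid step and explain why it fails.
Step 3: Take square root: x = sqrt(-4)

Step 3 takes the square root of -4, which is negative. In the real number system, the square root of a negative number is undefined. The equation x^2 + 4 = 0 has no real solutions. Square roots of negative numbers only exist in the complex numbers.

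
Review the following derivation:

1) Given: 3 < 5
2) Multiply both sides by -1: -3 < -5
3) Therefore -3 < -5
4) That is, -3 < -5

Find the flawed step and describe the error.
Step 2: Multiply both sides by -1: -3 < -5

Step 2 multiplies both sides by -1 but fails to reverse the inequality sign. When multiplying (or dividing) an inequality by a negative number, the direction must be reversed. Since 3 < 5, we should get -3 > -5, i.e., -3 > -5.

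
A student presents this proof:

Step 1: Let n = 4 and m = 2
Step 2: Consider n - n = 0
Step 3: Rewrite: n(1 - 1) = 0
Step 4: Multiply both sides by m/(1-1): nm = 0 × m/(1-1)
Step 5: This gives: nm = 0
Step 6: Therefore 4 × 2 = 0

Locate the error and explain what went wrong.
Step 4: Multiply both sides by m/(1-1): nm = 0 × m/(1-1)

Step 4 multiplies both sides by m/(1-1). However, 1-1 = 0, so this is multiplication by m/0, which is undefined. We cannot multiply by an undefined expression.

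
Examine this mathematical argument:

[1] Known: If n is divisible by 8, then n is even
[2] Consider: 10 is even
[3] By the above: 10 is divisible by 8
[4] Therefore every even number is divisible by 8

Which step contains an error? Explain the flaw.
Step 3: By the above: 10 is divisible by 8

Step 3 commits the fallacy of affirming the consequent. The known fact 'divisible by 8 → even' does NOT imply 'even → divisible by 8'. That would be the converse, which is false. For example, 10 is even but 10 ÷ 8 = 1.25, which is not an integer.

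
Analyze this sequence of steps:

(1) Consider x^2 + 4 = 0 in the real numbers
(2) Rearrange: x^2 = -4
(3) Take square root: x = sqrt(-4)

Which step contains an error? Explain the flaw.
Step 3: Take square root: x = sqrt(-4)

Step 3 takes the square root of -4, which is negative. In the real number system, the square root of a negative number is undefined. The equation x^2 + 4 = 0 has no real solutions. Square roots of negative numbers only exist in the complex numbers.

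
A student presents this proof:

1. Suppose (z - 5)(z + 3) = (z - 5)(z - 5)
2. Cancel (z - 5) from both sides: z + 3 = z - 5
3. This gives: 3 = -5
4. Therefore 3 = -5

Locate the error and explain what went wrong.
Step 2: Cancel (z - 5) from both sides: z + 3 = z - 5

Step 2 cancels (z - 5) from both sides. This is only valid if (z - 5) ≠ 0, i.e., z ≠ 5. When z = 5, both sides equal zero regardless of the other factors. The correct approach requires considering z = 5 as a separate case.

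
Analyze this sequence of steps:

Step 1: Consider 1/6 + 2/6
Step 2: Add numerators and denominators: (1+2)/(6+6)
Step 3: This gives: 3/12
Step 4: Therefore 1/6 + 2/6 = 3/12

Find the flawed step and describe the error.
Step 2: Add numerators and denominators: (1+2)/(6+6)

Step 2 incorrectly adds fractions by separately adding numerators and denominators. This is wrong. The correct method requires a common denominator: 1/6 + 2/6 = (1×6 + 2×6)/(6×6) = 18/36 = 1/2. The method used gives 3/12, which is different.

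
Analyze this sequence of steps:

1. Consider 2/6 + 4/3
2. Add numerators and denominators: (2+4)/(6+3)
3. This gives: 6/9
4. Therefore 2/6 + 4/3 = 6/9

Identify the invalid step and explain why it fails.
Step 2: Add numerators and denominators: (2+4)/(6+3)

Step 2 incorrectly adds fractions by separately adding numerators and denominators. This is wrong. The correct method requires a common denominator: 2/6 + 4/3 = (2×3 + 4×6)/(6×3) = 30/18 = 5/3. The method used gives 6/9, which is different.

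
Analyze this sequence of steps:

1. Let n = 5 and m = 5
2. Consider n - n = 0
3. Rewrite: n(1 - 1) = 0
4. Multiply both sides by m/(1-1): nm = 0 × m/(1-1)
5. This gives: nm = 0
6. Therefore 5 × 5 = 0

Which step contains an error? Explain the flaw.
Step 4: Multiply both sides by m/(1-1): nm = 0 × m/(1-1)

Step 4 multiplies both sides by m/(1-1). However, 1-1 = 0, so this is multiplication by m/0, which is undefined. We cannot multiply by an undefined expression.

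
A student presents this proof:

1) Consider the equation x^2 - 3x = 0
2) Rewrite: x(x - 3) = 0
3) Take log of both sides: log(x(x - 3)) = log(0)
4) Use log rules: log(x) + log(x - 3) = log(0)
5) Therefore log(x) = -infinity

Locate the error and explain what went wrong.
Step 3: Take log of both sides: log(x(x - 3)) = log(0)

Step 3 takes the logarithm of both sides, resulting in log(0) on the right side. The logarithm is only defined for positive numbers; log(0) is undefined (approaches negative infinity). This operation is invalid.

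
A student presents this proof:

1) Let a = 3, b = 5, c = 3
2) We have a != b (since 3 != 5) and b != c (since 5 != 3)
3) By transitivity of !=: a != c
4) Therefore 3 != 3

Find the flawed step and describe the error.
Step 3: By transitivity of !=: a != c

Step 3 incorrectly applies transitivity to the '!=' relation. Transitivity states: if a R b and b R c, then a R c. However, '!=' is not transitive. Counterexample: 3 != 5 and 5 != 3, but 3 = 3 (both equal 3). Transitivity holds for relations like <, <=, =, but not for !=.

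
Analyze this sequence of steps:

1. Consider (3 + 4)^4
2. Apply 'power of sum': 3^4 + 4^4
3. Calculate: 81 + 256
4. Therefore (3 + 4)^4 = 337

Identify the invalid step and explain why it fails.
Step 2: Apply 'power of sum': 3^4 + 4^4

Step 2 incorrectly applies a non-existent rule '(a+b)^n = a^n + b^n'. This is false in general. The correct expansion uses the binomial theorem. The actual value is (3 + 4)^4 = 7^4 = 2401, not 337.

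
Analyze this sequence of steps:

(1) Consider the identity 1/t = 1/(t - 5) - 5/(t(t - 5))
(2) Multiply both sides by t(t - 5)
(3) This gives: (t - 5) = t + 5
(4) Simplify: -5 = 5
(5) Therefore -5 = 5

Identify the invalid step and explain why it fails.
Step 3: This gives: (t - 5) = t + 5

Step 3 makes a sign error when clearing denominators. Multiplying -5/(t(t - 5)) by t(t - 5) gives -5, not +5. The correct result is (t - 5) = t - 5, which is trivially true, not (t - 5) = t + 5. (Step 1 is a valid identity: 1/(t - 5) - 5/(t(t - 5)) = (t - 5)/(t(t - 5)) = 1/t.)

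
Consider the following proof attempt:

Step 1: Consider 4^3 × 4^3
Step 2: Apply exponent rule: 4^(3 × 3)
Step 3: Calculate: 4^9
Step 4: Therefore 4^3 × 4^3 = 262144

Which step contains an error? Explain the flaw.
Step 2: Apply exponent rule: 4^(3 × 3)

Step 2 incorrectly states that a^b × a^c = a^(b×c). The correct rule is a^b × a^c = a^(b+c). The actual value is 4^3 × 4^3 = 4^6 = 4096, not 4^9 = 262144.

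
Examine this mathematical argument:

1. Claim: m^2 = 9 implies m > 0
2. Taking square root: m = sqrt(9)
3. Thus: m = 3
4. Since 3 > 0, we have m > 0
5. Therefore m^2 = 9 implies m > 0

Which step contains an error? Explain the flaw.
Step 2: Taking square root: m = sqrt(9)

Step 2 takes the square root and assumes the positive root only. The equation m^2 = 9 actually has two solutions: m = 3 and m = -3. The proof silently assumes m > 0 without justification, then uses this assumption to conclude m > 0, which is circular. The counterexample m = -3 shows the claim is false.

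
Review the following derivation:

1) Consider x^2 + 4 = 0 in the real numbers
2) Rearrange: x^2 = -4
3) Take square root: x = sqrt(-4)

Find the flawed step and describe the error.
Step 3: Take square root: x = sqrt(-4)

Step 3 takes the square root of -4, which is negative. In the real number system, the square root of a negative number is undefined. The equation x^2 + 4 = 0 has no real solutions. Square roots of negative numbers only exist in the complex numbers.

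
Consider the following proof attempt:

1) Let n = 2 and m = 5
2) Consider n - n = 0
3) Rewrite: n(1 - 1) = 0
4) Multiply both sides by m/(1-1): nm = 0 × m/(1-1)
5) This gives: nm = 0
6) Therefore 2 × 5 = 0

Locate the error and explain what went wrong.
Step 4: Multiply both sides by m/(1-1): nm = 0 × m/(1-1)

Step 4 multiplies both sides by m/(1-1). However, 1-1 = 0, so this is multiplication by m/0, which is undefined. We cannot multiply by an undefined expression.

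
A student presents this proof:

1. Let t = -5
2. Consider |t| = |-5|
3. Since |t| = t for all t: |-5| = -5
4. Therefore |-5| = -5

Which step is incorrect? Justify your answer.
Step 3: Since |t| = t for all t: |-5| = -5

Step 3 incorrectly states that |t| = t for all t. The correct definition is |t| = t when t >= 0, and |t| = -t when t < 0. Since -5 < 0, we have |-5| = -(-5) = 5, not -5.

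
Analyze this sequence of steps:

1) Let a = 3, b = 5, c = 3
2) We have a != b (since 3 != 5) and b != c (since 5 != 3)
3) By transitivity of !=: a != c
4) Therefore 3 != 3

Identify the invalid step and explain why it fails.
Step 3: By transitivity of !=: a != c

Step 3 incorrectly applies transitivity to the '!=' relation. Transitivity states: if a R b and b R c, then a R c. However, '!=' is not transitive. Counterexample: 3 != 5 and 5 != 3, but 3 = 3 (both equal 3). Transitivity holds for relations like <, <=, =, but not for !=.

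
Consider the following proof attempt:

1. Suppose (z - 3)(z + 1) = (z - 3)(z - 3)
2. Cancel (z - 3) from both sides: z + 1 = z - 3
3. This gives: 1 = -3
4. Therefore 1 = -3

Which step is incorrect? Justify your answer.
Step 2: Cancel (z - 3) from both sides: z + 1 = z - 3

Step 2 cancels (z - 3) from both sides. This is only valid if (z - 3) ≠ 0, i.e., z ≠ 3. When z = 3, both sides equal zero regardless of the other factors. The correct approach requires considering z = 3 as a separate case.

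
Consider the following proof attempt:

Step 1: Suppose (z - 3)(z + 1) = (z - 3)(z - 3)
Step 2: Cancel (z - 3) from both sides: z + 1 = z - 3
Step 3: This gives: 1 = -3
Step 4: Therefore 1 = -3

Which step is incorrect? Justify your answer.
Step 2: Cancel (z - 3) from both sides: z + 1 = z - 3

Step 2 cancels (z - 3) from both sides. This is only valid if (z - 3) ≠ 0, i.e., z ≠ 3. When z = 3, both sides equal zero regardless of the other factors. The correct approach requires considering z = 3 as a separate case.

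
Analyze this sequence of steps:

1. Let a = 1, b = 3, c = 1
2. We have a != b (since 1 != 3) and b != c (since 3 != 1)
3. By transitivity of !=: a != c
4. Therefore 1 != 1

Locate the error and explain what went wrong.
Step 3: By transitivity of !=: a != c

Step 3 incorrectly applies transitivity to the '!=' relation. Transitivity states: if a R b and b R c, then a R c. However, '!=' is not transitive. Counterexample: 1 != 3 and 3 != 1, but 1 = 1 (both equal 1). Transitivity holds for relations like <, <=, =, but not for !=.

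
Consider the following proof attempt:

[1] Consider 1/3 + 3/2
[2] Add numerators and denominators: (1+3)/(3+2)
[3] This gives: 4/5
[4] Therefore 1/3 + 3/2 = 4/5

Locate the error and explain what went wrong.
Step 2: Add numerators and denominators: (1+3)/(3+2)

Step 2 incorrectly adds fractions by separately adding numerators and denominators. This is wrong. The correct method requires a common denominator: 1/3 + 3/2 = (1×2 + 3×3)/(3×2) = 11/6 = 11/6. The method used gives 4/5, which is different.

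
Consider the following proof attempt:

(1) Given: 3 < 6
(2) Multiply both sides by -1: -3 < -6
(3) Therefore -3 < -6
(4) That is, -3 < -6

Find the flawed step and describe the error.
Step 2: Multiply both sides by -1: -3 < -6

Step 2 multiplies both sides by -1 but fails to reverse the inequality sign. When multiplying (or dividing) an inequality by a negative number, the direction must be reversed. Since 3 < 6, we should get -3 > -6, i.e., -3 > -6.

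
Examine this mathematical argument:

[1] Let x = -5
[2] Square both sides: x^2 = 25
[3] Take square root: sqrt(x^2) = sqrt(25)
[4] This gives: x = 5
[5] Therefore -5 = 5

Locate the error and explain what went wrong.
Step 4: This gives: x = 5

Step 4 incorrectly states that sqrt(x^2) = x. The correct identity is sqrt(x^2) = |x|. Since x = -5 < 0, we have sqrt(x^2) = |-5| = 5, not x = -5.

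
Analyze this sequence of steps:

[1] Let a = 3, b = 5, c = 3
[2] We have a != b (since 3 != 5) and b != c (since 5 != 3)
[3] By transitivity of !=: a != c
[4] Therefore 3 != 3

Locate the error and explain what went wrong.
Step 3: By transitivity of !=: a != c

Step 3 incorrectly applies transitivity to the '!=' relation. Transitivity states: if a R b and b R c, then a R c. However, '!=' is not transitive. Counterexample: 3 != 5 and 5 != 3, but 3 = 3 (both equal 3). Transitivity holds for relations like <, <=, =, but not for !=.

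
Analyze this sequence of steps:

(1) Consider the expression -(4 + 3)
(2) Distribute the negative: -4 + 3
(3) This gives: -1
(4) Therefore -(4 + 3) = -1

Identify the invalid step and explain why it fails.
Step 2: Distribute the negative: -4 + 3

Step 2 incorrectly distributes the negative sign. The correct distribution is -(4 + 3) = -4 - 3 = -7. The negative must be applied to both terms, not just the first. The error treats -(4 + 3) as -4 + 3, which equals -1 instead of -7.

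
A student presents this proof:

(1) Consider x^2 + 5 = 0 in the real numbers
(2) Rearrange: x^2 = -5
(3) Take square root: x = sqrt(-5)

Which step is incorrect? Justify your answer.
Step 3: Take square root: x = sqrt(-5)

Step 3 takes the square root of -5, which is negative. In the real number system, the square root of a negative number is undefined. The equation x^2 + 5 = 0 has no real solutions. Square roots of negative numbers only exist in the complex numbers.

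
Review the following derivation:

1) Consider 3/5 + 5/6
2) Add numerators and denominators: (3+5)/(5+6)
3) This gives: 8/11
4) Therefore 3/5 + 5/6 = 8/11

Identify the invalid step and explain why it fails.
Step 2: Add numerators and denominators: (3+5)/(5+6)

Step 2 incorrectly adds fractions by separately adding numerators and denominators. This is wrong. The correct method requires a common denominator: 3/5 + 5/6 = (3×6 + 5×5)/(5×6) = 43/30 = 43/30. The method used gives 8/11, which is different.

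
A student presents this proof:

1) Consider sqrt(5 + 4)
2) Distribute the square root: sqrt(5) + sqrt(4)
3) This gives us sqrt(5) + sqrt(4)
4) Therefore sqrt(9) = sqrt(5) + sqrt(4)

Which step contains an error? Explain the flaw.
Step 2: Distribute the square root: sqrt(5) + sqrt(4)

Step 2 incorrectly 'distributes' the square root over addition. The square root function does not distribute: sqrt(a + b) ≠ sqrt(a) + sqrt(b). In fact, sqrt(5 + 4) = sqrt(9) ≈ 3.0000, while sqrt(5) + sqrt(4) ≈ 4.2361.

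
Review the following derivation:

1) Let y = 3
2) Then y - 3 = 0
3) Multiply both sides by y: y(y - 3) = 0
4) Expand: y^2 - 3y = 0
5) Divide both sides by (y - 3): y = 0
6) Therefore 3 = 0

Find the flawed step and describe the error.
Step 5: Divide both sides by (y - 3): y = 0

Step 5 divides both sides by (y - 3). However, since y = 3, we have (y - 3) = 0. Division by zero is undefined, making this step invalid.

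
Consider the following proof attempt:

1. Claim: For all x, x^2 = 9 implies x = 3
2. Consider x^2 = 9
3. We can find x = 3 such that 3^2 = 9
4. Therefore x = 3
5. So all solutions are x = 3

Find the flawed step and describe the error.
Step 4: Therefore x = 3

Step 4 incorrectly concludes that x = 3 is the only solution. The proof shows that x = 3 is A solution (existence), but does not show it is the ONLY solution (uniqueness). In fact, x = -3 is also a solution since (-3)^2 = 9. Finding one solution doesn't prove there are no others.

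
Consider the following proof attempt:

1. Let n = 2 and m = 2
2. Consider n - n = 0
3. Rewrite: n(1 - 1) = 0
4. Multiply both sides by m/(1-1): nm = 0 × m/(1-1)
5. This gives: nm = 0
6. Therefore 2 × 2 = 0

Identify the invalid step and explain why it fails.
Step 4: Multiply both sides by m/(1-1): nm = 0 × m/(1-1)

Step 4 multiplies both sides by m/(1-1). However, 1-1 = 0, so this is multiplication by m/0, which is undefined. We cannot multiply by an undefined expression.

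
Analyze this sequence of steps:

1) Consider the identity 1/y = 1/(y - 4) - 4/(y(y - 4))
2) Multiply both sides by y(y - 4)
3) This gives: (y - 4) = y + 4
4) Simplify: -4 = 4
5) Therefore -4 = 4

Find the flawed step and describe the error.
Step 3: This gives: (y - 4) = y + 4

Step 3 makes a sign error when clearing denominators. Multiplying -4/(y(y - 4)) by y(y - 4) gives -4, not +4. The correct result is (y - 4) = y - 4, which is trivially true, not (y - 4) = y + 4. (Step 1 is a valid identity: 1/(y - 4) - 4/(y(y - 4)) = (y - 4)/(y(y - 4)) = 1/y.)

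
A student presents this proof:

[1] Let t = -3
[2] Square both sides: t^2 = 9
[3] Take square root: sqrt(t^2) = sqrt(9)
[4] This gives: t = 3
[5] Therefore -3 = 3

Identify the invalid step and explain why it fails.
Step 4: This gives: t = 3

Step 4 incorrectly states that sqrt(t^2) = t. The correct identity is sqrt(t^2) = |t|. Since t = -3 < 0, we have sqrt(t^2) = |-3| = 3, not t = -3.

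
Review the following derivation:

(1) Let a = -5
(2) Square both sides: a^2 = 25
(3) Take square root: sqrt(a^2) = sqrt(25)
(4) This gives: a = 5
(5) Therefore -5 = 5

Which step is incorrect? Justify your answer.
Step 4: This gives: a = 5

Step 4 incorrectly states that sqrt(a^2) = a. The correct identity is sqrt(a^2) = |a|. Since a = -5 < 0, we have sqrt(a^2) = |-5| = 5, not a = -5.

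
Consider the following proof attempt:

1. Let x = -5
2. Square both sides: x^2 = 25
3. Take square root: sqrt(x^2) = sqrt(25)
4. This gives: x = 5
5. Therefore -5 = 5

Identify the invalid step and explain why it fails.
Step 4: This gives: x = 5

Step 4 incorrectly states that sqrt(x^2) = x. The correct identity is sqrt(x^2) = |x|. Since x = -5 < 0, we have sqrt(x^2) = |-5| = 5, not x = -5.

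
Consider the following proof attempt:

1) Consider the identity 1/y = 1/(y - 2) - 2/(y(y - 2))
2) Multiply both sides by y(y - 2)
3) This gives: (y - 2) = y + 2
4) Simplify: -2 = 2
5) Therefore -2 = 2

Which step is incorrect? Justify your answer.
Step 3: This gives: (y - 2) = y + 2

Step 3 makes a sign error when clearing denominators. Multiplying -2/(y(y - 2)) by y(y - 2) gives -2, not +2. The correct result is (y - 2) = y - 2, which is trivially true, not (y - 2) = y + 2. (Step 1 is a valid identity: 1/(y - 2) - 2/(y(y - 2)) = (y - 2)/(y(y - 2)) = 1/y.)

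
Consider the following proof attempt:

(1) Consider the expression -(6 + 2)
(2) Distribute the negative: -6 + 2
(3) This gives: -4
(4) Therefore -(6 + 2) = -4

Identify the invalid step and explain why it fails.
Step 2: Distribute the negative: -6 + 2

Step 2 incorrectly distributes the negative sign. The correct distribution is -(6 + 2) = -6 - 2 = -8. The negative must be applied to both terms, not just the first. The error treats -(6 + 2) as -6 + 2, which equals -4 instead of -8.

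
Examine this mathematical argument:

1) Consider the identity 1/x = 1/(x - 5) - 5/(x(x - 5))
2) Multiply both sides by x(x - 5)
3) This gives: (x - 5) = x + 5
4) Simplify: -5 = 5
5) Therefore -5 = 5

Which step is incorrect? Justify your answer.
Step 3: This gives: (x - 5) = x + 5

Step 3 makes a sign error when clearing denominators. Multiplying -5/(x(x - 5)) by x(x - 5) gives -5, not +5. The correct result is (x - 5) = x - 5, which is trivially true, not (x - 5) = x + 5. (Step 1 is a valid identity: 1/(x - 5) - 5/(x(x - 5)) = (x - 5)/(x(x - 5)) = 1/x.)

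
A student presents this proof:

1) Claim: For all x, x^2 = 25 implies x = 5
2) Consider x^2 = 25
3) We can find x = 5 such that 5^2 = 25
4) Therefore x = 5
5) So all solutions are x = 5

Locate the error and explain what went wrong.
Step 4: Therefore x = 5

Step 4 incorrectly concludes that x = 5 is the only solution. The proof shows that x = 5 is A solution (existence), but does not show it is the ONLY solution (uniqueness). In fact, x = -5 is also a solution since (-5)^2 = 25. Finding one solution doesn't prove there are no others.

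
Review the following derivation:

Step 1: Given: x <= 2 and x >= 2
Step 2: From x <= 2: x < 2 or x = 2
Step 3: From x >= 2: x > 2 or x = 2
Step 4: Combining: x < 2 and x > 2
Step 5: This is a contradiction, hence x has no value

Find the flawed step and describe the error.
Step 4: Combining: x < 2 and x > 2

Step 4 incorrectly combines the conditions. From x <= 2 and x >= 2, the intersection is x = 2. The error treats the 'or' cases as 'and' requirements. The correct conclusion is that x = 2 is the unique solution, not that no solution exists.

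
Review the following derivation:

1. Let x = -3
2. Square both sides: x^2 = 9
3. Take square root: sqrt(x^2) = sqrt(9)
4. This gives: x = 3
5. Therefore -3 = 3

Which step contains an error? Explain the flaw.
Step 4: This gives: x = 3

Step 4 incorrectly states that sqrt(x^2) = x. The correct identity is sqrt(x^2) = |x|. Since x = -3 < 0, we have sqrt(x^2) = |-3| = 3, not x = -3.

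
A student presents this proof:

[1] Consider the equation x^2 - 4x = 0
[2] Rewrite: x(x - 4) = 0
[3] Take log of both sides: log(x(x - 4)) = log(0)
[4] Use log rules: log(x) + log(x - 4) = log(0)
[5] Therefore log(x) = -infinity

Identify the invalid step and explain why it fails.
Step 3: Take log of both sides: log(x(x - 4)) = log(0)

Step 3 takes the logarithm of both sides, resulting in log(0) on the right side. The logarithm is only defined for positive numbers; log(0) is undefined (approaches negative infinity). This operation is invalid.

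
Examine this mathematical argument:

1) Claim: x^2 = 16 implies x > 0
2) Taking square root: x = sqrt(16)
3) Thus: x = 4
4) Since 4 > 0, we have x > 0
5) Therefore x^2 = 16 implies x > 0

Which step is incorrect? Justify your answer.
Step 2: Taking square root: x = sqrt(16)

Step 2 takes the square root and assumes the positive root only. The equation x^2 = 16 actually has two solutions: x = 4 and x = -4. The proof silently assumes x > 0 without justification, then uses this assumption to conclude x > 0, which is circular. The counterexample x = -4 shows the claim is false.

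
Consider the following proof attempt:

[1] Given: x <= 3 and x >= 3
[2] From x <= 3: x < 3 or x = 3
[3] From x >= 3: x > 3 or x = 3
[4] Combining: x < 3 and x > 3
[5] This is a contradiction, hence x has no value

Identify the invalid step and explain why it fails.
Step 4: Combining: x < 3 and x > 3

Step 4 incorrectly combines the conditions. From x <= 3 and x >= 3, the intersection is x = 3. The error treats the 'or' cases as 'and' requirements. The correct conclusion is that x = 3 is the unique solution, not that no solution exists.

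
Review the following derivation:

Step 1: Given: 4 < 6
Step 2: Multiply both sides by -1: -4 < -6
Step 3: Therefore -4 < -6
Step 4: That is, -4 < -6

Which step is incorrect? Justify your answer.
Step 2: Multiply both sides by -1: -4 < -6

Step 2 multiplies both sides by -1 but fails to reverse the inequality sign. When multiplying (or dividing) an inequality by a negative number, the direction must be reversed. Since 4 < 6, we should get -4 > -6, i.e., -4 > -6.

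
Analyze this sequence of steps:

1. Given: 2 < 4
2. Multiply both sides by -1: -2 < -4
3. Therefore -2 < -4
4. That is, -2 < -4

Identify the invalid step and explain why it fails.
Step 2: Multiply both sides by -1: -2 < -4

Step 2 multiplies both sides by -1 but fails to reverse the inequality sign. When multiplying (or dividing) an inequality by a negative number, the direction must be reversed. Since 2 < 4, we should get -2 > -4, i.e., -2 > -4.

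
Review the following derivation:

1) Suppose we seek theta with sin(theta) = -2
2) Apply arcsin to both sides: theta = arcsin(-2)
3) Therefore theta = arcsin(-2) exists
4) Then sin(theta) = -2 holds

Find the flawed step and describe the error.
Step 2: Apply arcsin to both sides: theta = arcsin(-2)

Step 2 applies arcsin to -2. However, arcsin(x) is only defined for x in [-1, 1] because sin(theta) can only produce values in that range. Since |-2| > 1, arcsin(-2) is undefined. There is no angle whose sine equals -2.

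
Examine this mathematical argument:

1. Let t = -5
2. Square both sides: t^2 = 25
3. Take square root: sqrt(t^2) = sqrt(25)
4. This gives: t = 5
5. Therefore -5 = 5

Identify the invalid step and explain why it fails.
Step 4: This gives: t = 5

Step 4 incorrectly states that sqrt(t^2) = t. The correct identity is sqrt(t^2) = |t|. Since t = -5 < 0, we have sqrt(t^2) = |-5| = 5, not t = -5.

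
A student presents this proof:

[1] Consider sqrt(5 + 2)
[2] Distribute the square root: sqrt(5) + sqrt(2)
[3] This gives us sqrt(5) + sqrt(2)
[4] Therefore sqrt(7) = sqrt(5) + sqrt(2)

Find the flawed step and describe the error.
Step 2: Distribute the square root: sqrt(5) + sqrt(2)

Step 2 incorrectly 'distributes' the square root over addition. The square root function does not distribute: sqrt(a + b) ≠ sqrt(a) + sqrt(b). In fact, sqrt(5 + 2) = sqrt(7) ≈ 2.6458, while sqrt(5) + sqrt(2) ≈ 3.6503.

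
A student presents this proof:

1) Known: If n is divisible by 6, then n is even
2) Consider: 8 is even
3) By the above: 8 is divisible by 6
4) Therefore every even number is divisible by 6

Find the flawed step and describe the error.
Step 3: By the above: 8 is divisible by 6

Step 3 commits the fallacy of affirming the consequent. The known fact 'divisible by 6 → even' does NOT imply 'even → divisible by 6'. That would be the converse, which is false. For example, 8 is even but 8 ÷ 6 = 1.33, which is not an integer.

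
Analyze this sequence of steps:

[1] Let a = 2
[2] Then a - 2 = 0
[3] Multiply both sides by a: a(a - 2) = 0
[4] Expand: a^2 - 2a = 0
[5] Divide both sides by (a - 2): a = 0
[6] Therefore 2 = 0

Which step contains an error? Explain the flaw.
Step 5: Divide both sides by (a - 2): a = 0

Step 5 divides both sides by (a - 2). However, since a = 2, we have (a - 2) = 0. Division by zero is undefined, making this step invalid.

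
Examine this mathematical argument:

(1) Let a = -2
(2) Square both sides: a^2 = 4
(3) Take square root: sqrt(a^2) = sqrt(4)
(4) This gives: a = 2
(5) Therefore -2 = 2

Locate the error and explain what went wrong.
Step 4: This gives: a = 2

Step 4 incorrectly states that sqrt(a^2) = a. The correct identity is sqrt(a^2) = |a|. Since a = -2 < 0, we have sqrt(a^2) = |-2| = 2, not a = -2.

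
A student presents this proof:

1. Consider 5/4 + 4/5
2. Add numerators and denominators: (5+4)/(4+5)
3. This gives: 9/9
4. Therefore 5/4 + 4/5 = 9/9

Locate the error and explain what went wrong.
Step 2: Add numerators and denominators: (5+4)/(4+5)

Step 2 incorrectly adds fractions by separately adding numerators and denominators. This is wrong. The correct method requires a common denominator: 5/4 + 4/5 = (5×5 + 4×4)/(4×5) = 41/20 = 41/20. The method used gives 9/9, which is different.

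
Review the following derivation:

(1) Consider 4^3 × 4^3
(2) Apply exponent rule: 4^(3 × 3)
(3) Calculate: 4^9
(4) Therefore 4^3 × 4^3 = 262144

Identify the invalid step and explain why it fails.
Step 2: Apply exponent rule: 4^(3 × 3)

Step 2 incorrectly states that a^b × a^c = a^(b×c). The correct rule is a^b × a^c = a^(b+c). The actual value is 4^3 × 4^3 = 4^6 = 4096, not 4^9 = 262144.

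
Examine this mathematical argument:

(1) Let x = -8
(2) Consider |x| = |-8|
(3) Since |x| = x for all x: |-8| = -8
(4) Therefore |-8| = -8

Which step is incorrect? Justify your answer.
Step 3: Since |x| = x for all x: |-8| = -8

Step 3 incorrectly states that |x| = x for all x. The correct definition is |x| = x when x >= 0, and |x| = -x when x < 0. Since -8 < 0, we have |-8| = -(-8) = 8, not -8.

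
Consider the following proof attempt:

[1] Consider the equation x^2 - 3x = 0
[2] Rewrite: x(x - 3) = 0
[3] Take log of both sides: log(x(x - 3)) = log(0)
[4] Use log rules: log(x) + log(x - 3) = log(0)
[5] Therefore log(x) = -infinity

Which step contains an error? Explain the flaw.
Step 3: Take log of both sides: log(x(x - 3)) = log(0)

Step 3 takes the logarithm of both sides, resulting in log(0) on the right side. The logarithm is only defined for positive numbers; log(0) is undefined (approaches negative infinity). This operation is invalid.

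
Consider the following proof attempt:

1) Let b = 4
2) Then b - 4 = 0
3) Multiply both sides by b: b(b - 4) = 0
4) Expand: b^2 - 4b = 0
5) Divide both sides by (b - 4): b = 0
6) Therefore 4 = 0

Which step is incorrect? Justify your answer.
Step 5: Divide both sides by (b - 4): b = 0

Step 5 divides both sides by (b - 4). However, since b = 4, we have (b - 4) = 0. Division by zero is undefined, making this step invalid.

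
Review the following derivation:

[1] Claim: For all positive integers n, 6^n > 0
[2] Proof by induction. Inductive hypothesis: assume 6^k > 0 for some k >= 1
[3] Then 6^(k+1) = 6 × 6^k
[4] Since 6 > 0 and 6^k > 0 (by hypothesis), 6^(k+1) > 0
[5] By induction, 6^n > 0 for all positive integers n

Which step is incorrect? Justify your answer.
Step 5: By induction, 6^n > 0 for all positive integers n

Step 5 concludes the proof by induction, but no base case was ever established. A valid induction proof requires: (1) a base case proving 6^1 > 0, and (2) an inductive step showing IF 6^k > 0 THEN 6^(k+1) > 0. Steps 2-4 correctly establish the inductive step, but without the base case the conclusion in step 5 does not follow.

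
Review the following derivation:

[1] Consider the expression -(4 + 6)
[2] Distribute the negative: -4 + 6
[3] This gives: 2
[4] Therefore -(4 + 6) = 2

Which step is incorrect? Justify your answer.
Step 2: Distribute the negative: -4 + 6

Step 2 incorrectly distributes the negative sign. The correct distribution is -(4 + 6) = -4 - 6 = -10. The negative must be applied to both terms, not just the first. The error treats -(4 + 6) as -4 + 6, which equals 2 instead of -10.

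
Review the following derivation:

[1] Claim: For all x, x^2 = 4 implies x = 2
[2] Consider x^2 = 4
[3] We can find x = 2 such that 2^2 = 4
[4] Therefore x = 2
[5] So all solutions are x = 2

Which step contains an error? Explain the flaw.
Step 4: Therefore x = 2

Step 4 incorrectly concludes that x = 2 is the only solution. The proof shows that x = 2 is A solution (existence), but does not show it is the ONLY solution (uniqueness). In fact, x = -2 is also a solution since (-2)^2 = 4. Finding one solution doesn't prove there are no others.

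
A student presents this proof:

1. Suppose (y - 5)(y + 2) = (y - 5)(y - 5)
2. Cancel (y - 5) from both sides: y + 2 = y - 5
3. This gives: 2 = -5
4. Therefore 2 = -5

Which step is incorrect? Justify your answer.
Step 2: Cancel (y - 5) from both sides: y + 2 = y - 5

Step 2 cancels (y - 5) from both sides. This is only valid if (y - 5) ≠ 0, i.e., y ≠ 5. When y = 5, both sides equal zero regardless of the other factors. The correct approach requires considering y = 5 as a separate case.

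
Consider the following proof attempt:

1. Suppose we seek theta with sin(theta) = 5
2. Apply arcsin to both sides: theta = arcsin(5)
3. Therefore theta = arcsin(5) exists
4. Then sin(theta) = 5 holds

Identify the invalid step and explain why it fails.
Step 2: Apply arcsin to both sides: theta = arcsin(5)

Step 2 applies arcsin to 5. However, arcsin(x) is only defined for x in [-1, 1] because sin(theta) can only produce values in that range. Since |5| > 1, arcsin(5) is undefined. There is no angle whose sine equals 5.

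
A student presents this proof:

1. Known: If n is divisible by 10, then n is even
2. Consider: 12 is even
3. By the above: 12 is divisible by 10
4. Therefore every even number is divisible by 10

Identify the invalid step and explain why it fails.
Step 3: By the above: 12 is divisible by 10

Step 3 commits the fallacy of affirming the consequent. The known fact 'divisible by 10 → even' does NOT imply 'even → divisible by 10'. That would be the converse, which is false. For example, 12 is even but 12 ÷ 10 = 1.20, which is not an integer.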